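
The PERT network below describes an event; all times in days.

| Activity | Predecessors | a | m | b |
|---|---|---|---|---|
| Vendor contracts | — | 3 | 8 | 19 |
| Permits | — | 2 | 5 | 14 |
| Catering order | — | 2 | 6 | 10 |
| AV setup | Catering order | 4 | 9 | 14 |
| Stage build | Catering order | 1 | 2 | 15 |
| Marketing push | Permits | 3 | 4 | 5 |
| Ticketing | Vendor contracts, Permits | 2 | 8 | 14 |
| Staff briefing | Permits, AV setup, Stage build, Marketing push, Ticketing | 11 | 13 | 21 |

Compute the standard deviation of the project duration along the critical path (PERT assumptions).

3.73 days

te_Vendor contracts = (3 + 4·8 + 19)/6 = 54/6 = 9; σ²_Vendor contracts = ((19−3)/6)² = 7.111
te_Permits = (2 + 4·5 + 14)/6 = 36/6 = 6; σ²_Permits = ((14−2)/6)² = 4.000
te_Catering order = (2 + 4·6 + 10)/6 = 36/6 = 6; σ²_Catering order = ((10−2)/6)² = 1.778
te_AV setup = (4 + 4·9 + 14)/6 = 54/6 = 9; σ²_AV setup = ((14−4)/6)² = 2.778
te_Stage build = (1 + 4·2 + 15)/6 = 24/6 = 4; σ²_Stage build = ((15−1)/6)² = 5.444
te_Marketing push = (3 + 4·4 + 5)/6 = 24/6 = 4; σ²_Marketing push = ((5−3)/6)² = 0.111
te_Ticketing = (2 + 4·8 + 14)/6 = 48/6 = 8; σ²_Ticketing = ((14−2)/6)² = 4.000
te_Staff briefing = (11 + 4·13 + 21)/6 = 84/6 = 14; σ²_Staff briefing = ((21−11)/6)² = 2.778

Forward pass:
ES_Vendor contracts = 0; EF_Vendor contracts = 9
ES_Permits = 0; EF_Permits = 6
ES_Catering order = 0; EF_Catering order = 6
ES_AV setup = 6; EF_AV setup = 6+9 = 15
ES_Stage build = 6; EF_Stage build = 6+4 = 10
ES_Marketing push = 6; EF_Marketing push = 6+4 = 10
ES_Ticketing = max(EF_Vendor contracts=9, EF_Permits=6) = 9; EF_Ticketing = 9+8 = 17
ES_Staff briefing = max(EF_Permits=6, EF_AV setup=15, EF_Stage build=10, EF_Marketing push=10, EF_Ticketing=17) = 17; EF_Staff briefing = 17+14 = 31
Expected project duration μ = 31 days. Critical path: Vendor contracts → Ticketing → Staff briefing.

Variance along critical path = 7.111 + 4.000 + 2.778 = 13.889
σ = √13.889 = 3.727 days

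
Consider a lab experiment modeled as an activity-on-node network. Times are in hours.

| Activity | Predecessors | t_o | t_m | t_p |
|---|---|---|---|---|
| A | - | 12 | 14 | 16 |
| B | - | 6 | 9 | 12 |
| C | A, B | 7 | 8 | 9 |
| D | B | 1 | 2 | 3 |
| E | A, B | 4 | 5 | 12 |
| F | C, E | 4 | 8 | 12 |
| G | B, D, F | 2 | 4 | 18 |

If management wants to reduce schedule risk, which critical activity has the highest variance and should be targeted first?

te_A = (12 + 4·14 + 16)/6 = 84/6 = 14; σ²_A = ((16−12)/6)² = 0.444
te_B = (6 + 4·9 + 12)/6 = 54/6 = 9; σ²_B = ((12−6)/6)² = 1.000
te_C = (7 + 4·8 + 9)/6 = 48/6 = 8; σ²_C = ((9−7)/6)² = 0.111
te_D = (1 + 4·2 + 3)/6 = 12/6 = 2; σ²_D = ((3−1)/6)² = 0.111
te_E = (4 + 4·5 + 12)/6 = 36/6 = 6; σ²_E = ((12−4)/6)² = 1.778
te_F = (4 + 4·8 + 12)/6 = 48/6 = 8; σ²_F = ((12−4)/6)² = 1.778
te_G = (2 + 4·4 + 18)/6 = 36/6 = 6; σ²_G = ((18−2)/6)² = 7.111

Forward pass:
ES_A = 0; EF_A = 14
ES_B = 0; EF_B = 9
ES_C = max(EF_A=14, EF_B=9) = 14; EF_C = 14+8 = 22
ES_D = 9; EF_D = 9+2 = 11
ES_E = max(EF_A=14, EF_B=9) = 14; EF_E = 14+6 = 20
ES_F = max(EF_C=22, EF_E=20) = 22; EF_F = 22+8 = 30
ES_G = max(EF_B=9, EF_D=11, EF_F=30) = 30; EF_G = 30+6 = 36
Expected project duration μ = 36 hours. Critical path: A → C → F → G.

Variances on critical path: σ²_A=0.444, σ²_C=0.111, σ²_F=1.778, σ²_G=7.111.
Largest is σ²_G = 7.111.

G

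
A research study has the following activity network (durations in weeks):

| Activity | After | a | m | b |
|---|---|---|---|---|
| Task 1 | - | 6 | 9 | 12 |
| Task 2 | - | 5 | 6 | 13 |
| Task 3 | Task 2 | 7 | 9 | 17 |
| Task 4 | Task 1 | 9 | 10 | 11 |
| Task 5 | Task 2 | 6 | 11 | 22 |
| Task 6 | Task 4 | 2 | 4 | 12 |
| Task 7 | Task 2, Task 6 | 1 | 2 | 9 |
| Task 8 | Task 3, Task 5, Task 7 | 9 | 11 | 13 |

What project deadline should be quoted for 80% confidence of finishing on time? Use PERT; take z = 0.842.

te_Task 1 = (6 + 4·9 + 12)/6 = 54/6 = 9; σ²_Task 1 = ((12−6)/6)² = 1.000
te_Task 2 = (5 + 4·6 + 13)/6 = 42/6 = 7; σ²_Task 2 = ((13−5)/6)² = 1.778
te_Task 3 = (7 + 4·9 + 17)/6 = 60/6 = 10; σ²_Task 3 = ((17−7)/6)² = 2.778
te_Task 4 = (9 + 4·10 + 11)/6 = 60/6 = 10; σ²_Task 4 = ((11−9)/6)² = 0.111
te_Task 5 = (6 + 4·11 + 22)/6 = 72/6 = 12; σ²_Task 5 = ((22−6)/6)² = 7.111
te_Task 6 = (2 + 4·4 + 12)/6 = 30/6 = 5; σ²_Task 6 = ((12−2)/6)² = 2.778
te_Task 7 = (1 + 4·2 + 9)/6 = 18/6 = 3; σ²_Task 7 = ((9−1)/6)² = 1.778
te_Task 8 = (9 + 4·11 + 13)/6 = 66/6 = 11; σ²_Task 8 = ((13−9)/6)² = 0.444

Forward pass:
ES_Task 1 = 0; EF_Task 1 = 9
ES_Task 2 = 0; EF_Task 2 = 7
ES_Task 3 = 7; EF_Task 3 = 7+10 = 17
ES_Task 4 = 9; EF_Task 4 = 9+10 = 19
ES_Task 5 = 7; EF_Task 5 = 7+12 = 19
ES_Task 6 = 19; EF_Task 6 = 19+5 = 24
ES_Task 7 = max(EF_Task 2=7, EF_Task 6=24) = 24; EF_Task 7 = 24+3 = 27
ES_Task 8 = max(EF_Task 3=17, EF_Task 5=19, EF_Task 7=27) = 27; EF_Task 8 = 27+11 = 38
Expected project duration μ = 38 weeks. Critical path: Task 1 → Task 4 → Task 6 → Task 7 → Task 8.

Variance along critical path = 1.000 + 0.111 + 2.778 + 1.778 + 0.444 = 6.111; σ = 2.472 weeks.
D = μ + z·σ = 38 + 0.842·2.472 = 40.1 weeks

40.1 weeks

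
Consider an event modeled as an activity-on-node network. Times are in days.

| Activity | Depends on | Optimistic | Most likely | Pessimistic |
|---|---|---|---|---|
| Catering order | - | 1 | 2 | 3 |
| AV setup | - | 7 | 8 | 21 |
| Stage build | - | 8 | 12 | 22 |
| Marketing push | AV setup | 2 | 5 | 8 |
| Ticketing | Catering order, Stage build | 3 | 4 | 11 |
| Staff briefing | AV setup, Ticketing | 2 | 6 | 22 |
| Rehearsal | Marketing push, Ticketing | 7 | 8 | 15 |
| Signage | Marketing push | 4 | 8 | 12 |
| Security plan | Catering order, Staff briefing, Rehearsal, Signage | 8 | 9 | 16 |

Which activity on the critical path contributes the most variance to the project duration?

te_Catering order = (1 + 4·2 + 3)/6 = 12/6 = 2; σ²_Catering order = ((3−1)/6)² = 0.111
te_AV setup = (7 + 4·8 + 21)/6 = 60/6 = 10; σ²_AV setup = ((21−7)/6)² = 5.444
te_Stage build = (8 + 4·12 + 22)/6 = 78/6 = 13; σ²_Stage build = ((22−8)/6)² = 5.444
te_Marketing push = (2 + 4·5 + 8)/6 = 30/6 = 5; σ²_Marketing push = ((8−2)/6)² = 1.000
te_Ticketing = (3 + 4·4 + 11)/6 = 30/6 = 5; σ²_Ticketing = ((11−3)/6)² = 1.778
te_Staff briefing = (2 + 4·6 + 22)/6 = 48/6 = 8; σ²_Staff briefing = ((22−2)/6)² = 11.111
te_Rehearsal = (7 + 4·8 + 15)/6 = 54/6 = 9; σ²_Rehearsal = ((15−7)/6)² = 1.778
te_Signage = (4 + 4·8 + 12)/6 = 48/6 = 8; σ²_Signage = ((12−4)/6)² = 1.778
te_Security plan = (8 + 4·9 + 16)/6 = 60/6 = 10; σ²_Security plan = ((16−8)/6)² = 1.778

Forward pass:
ES_Catering order = 0; EF_Catering order = 2
ES_AV setup = 0; EF_AV setup = 10
ES_Stage build = 0; EF_Stage build = 13
ES_Marketing push = 10; EF_Marketing push = 10+5 = 15
ES_Ticketing = max(EF_Catering order=2, EF_Stage build=13) = 13; EF_Ticketing = 13+5 = 18
ES_Staff briefing = max(EF_AV setup=10, EF_Ticketing=18) = 18; EF_Staff briefing = 18+8 = 26
ES_Rehearsal = max(EF_Marketing push=15, EF_Ticketing=18) = 18; EF_Rehearsal = 18+9 = 27
ES_Signage = 15; EF_Signage = 15+8 = 23
ES_Security plan = max(EF_Catering order=2, EF_Staff briefing=26, EF_Rehearsal=27, EF_Signage=23) = 27; EF_Security plan = 27+10 = 37
Expected project duration μ = 37 days. Critical path: Stage build → Ticketing → Rehearsal → Security plan.

Variances on critical path: σ²_Stage build=5.444, σ²_Ticketing=1.778, σ²_Rehearsal=1.778, σ²_Security plan=1.778.
Largest is σ²_Stage build = 5.444.

Stage build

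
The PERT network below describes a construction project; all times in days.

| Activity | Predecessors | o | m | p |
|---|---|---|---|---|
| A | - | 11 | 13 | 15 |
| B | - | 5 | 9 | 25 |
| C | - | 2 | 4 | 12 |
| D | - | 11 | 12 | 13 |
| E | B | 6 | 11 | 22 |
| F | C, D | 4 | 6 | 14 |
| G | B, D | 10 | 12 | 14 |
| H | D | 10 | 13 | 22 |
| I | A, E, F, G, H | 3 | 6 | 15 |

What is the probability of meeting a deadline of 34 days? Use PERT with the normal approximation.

0.637

te_A = (11 + 4·13 + 15)/6 = 78/6 = 13; σ²_A = ((15−11)/6)² = 0.444
te_B = (5 + 4·9 + 25)/6 = 66/6 = 11; σ²_B = ((25−5)/6)² = 11.111
te_C = (2 + 4·4 + 12)/6 = 30/6 = 5; σ²_C = ((12−2)/6)² = 2.778
te_D = (11 + 4·12 + 13)/6 = 72/6 = 12; σ²_D = ((13−11)/6)² = 0.111
te_E = (6 + 4·11 + 22)/6 = 72/6 = 12; σ²_E = ((22−6)/6)² = 7.111
te_F = (4 + 4·6 + 14)/6 = 42/6 = 7; σ²_F = ((14−4)/6)² = 2.778
te_G = (10 + 4·12 + 14)/6 = 72/6 = 12; σ²_G = ((14−10)/6)² = 0.444
te_H = (10 + 4·13 + 22)/6 = 84/6 = 14; σ²_H = ((22−10)/6)² = 4.000
te_I = (3 + 4·6 + 15)/6 = 42/6 = 7; σ²_I = ((15−3)/6)² = 4.000

Forward pass:
ES_A = 0; EF_A = 13
ES_B = 0; EF_B = 11
ES_C = 0; EF_C = 5
ES_D = 0; EF_D = 12
ES_E = 11; EF_E = 11+12 = 23
ES_F = max(EF_C=5, EF_D=12) = 12; EF_F = 12+7 = 19
ES_G = max(EF_B=11, EF_D=12) = 12; EF_G = 12+12 = 24
ES_H = 12; EF_H = 12+14 = 26
ES_I = max(EF_A=13, EF_E=23, EF_F=19, EF_G=24, EF_H=26) = 26; EF_I = 26+7 = 33
Expected project duration μ = 33 days. Critical path: D → H → I.

Variance along critical path = 0.111 + 4.000 + 4.000 = 8.111; σ = √8.111 = 2.848 days.
Z = (34 − 33) / 2.848 = 0.351
P(T ≤ 34) = Φ(0.351) ≈ 0.637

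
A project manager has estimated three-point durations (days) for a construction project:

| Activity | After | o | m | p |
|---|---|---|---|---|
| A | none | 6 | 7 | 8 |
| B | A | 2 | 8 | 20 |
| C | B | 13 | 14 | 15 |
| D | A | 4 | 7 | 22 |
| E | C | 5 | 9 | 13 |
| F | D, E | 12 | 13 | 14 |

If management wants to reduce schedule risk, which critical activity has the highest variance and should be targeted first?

te_A = (6 + 4·7 + 8)/6 = 42/6 = 7; σ²_A = ((8−6)/6)² = 0.111
te_B = (2 + 4·8 + 20)/6 = 54/6 = 9; σ²_B = ((20−2)/6)² = 9.000
te_C = (13 + 4·14 + 15)/6 = 84/6 = 14; σ²_C = ((15−13)/6)² = 0.111
te_D = (4 + 4·7 + 22)/6 = 54/6 = 9; σ²_D = ((22−4)/6)² = 9.000
te_E = (5 + 4·9 + 13)/6 = 54/6 = 9; σ²_E = ((13−5)/6)² = 1.778
te_F = (12 + 4·13 + 14)/6 = 78/6 = 13; σ²_F = ((14−12)/6)² = 0.111

Forward pass:
ES_A = 0; EF_A = 7
ES_B = 7; EF_B = 7+9 = 16
ES_C = 16; EF_C = 16+14 = 30
ES_D = 7; EF_D = 7+9 = 16
ES_E = 30; EF_E = 30+9 = 39
ES_F = max(EF_D=16, EF_E=39) = 39; EF_F = 39+13 = 52
Expected project duration μ = 52 days. Critical path: A → B → C → E → F.

Variances on critical path: σ²_A=0.111, σ²_B=9.000, σ²_C=0.111, σ²_E=1.778, σ²_F=0.111.
Largest is σ²_B = 9.000.

B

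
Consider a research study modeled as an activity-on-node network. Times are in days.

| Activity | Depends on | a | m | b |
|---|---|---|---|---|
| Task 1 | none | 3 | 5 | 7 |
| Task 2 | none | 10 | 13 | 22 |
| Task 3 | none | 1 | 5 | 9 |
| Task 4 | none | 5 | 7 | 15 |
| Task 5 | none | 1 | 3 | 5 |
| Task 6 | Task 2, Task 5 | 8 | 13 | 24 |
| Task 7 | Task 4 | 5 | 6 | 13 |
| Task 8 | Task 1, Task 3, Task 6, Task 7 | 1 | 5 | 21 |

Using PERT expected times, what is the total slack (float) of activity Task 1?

23 days

te_Task 1 = (3 + 4·5 + 7)/6 = 30/6 = 5
te_Task 2 = (10 + 4·13 + 22)/6 = 84/6 = 14
te_Task 3 = (1 + 4·5 + 9)/6 = 30/6 = 5
te_Task 4 = (5 + 4·7 + 15)/6 = 48/6 = 8
te_Task 5 = (1 + 4·3 + 5)/6 = 18/6 = 3
te_Task 6 = (8 + 4·13 + 24)/6 = 84/6 = 14
te_Task 7 = (5 + 4·6 + 13)/6 = 42/6 = 7
te_Task 8 = (1 + 4·5 + 21)/6 = 42/6 = 7

Forward pass:
ES_Task 1 = 0; EF_Task 1 = 5
ES_Task 2 = 0; EF_Task 2 = 14
ES_Task 3 = 0; EF_Task 3 = 5
ES_Task 4 = 0; EF_Task 4 = 8
ES_Task 5 = 0; EF_Task 5 = 3
ES_Task 6 = max(EF_Task 2=14, EF_Task 5=3) = 14; EF_Task 6 = 14+14 = 28
ES_Task 7 = 8; EF_Task 7 = 8+7 = 15
ES_Task 8 = max(EF_Task 1=5, EF_Task 3=5, EF_Task 6=28, EF_Task 7=15) = 28; EF_Task 8 = 28+7 = 35
Expected project duration μ = 35 days. Critical path: Task 2 → Task 6 → Task 8.

Backward pass:
LF_Task 8 = 35; LS_Task 8 = 35−7 = 28
LF_Task 7 = LS_Task 8 = 28; LS_Task 7 = 28−7 = 21
LF_Task 6 = LS_Task 8 = 28; LS_Task 6 = 28−14 = 14
LF_Task 5 = LS_Task 6 = 14; LS_Task 5 = 14−3 = 11
LF_Task 4 = LS_Task 7 = 21; LS_Task 4 = 21−8 = 13
LF_Task 3 = LS_Task 8 = 28; LS_Task 3 = 28−5 = 23
LF_Task 2 = LS_Task 6 = 14; LS_Task 2 = 14−14 = 0
LF_Task 1 = LS_Task 8 = 28; LS_Task 1 = 28−5 = 23
Slack_Task 1 = LS_Task 1 − ES_Task 1 = 23 − 0 = 23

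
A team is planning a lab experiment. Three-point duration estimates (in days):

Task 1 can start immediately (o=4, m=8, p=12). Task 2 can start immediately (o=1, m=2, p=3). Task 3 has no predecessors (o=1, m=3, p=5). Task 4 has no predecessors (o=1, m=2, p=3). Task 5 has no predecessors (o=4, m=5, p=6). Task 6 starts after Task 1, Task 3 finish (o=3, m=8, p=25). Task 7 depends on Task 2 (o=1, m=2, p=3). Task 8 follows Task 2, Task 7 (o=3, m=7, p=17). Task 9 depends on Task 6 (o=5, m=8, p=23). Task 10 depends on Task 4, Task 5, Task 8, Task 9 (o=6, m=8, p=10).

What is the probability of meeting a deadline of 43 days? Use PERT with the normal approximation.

0.921

te_Task 1 = (4 + 4·8 + 12)/6 = 48/6 = 8; σ²_Task 1 = ((12−4)/6)² = 1.778
te_Task 2 = (1 + 4·2 + 3)/6 = 12/6 = 2; σ²_Task 2 = ((3−1)/6)² = 0.111
te_Task 3 = (1 + 4·3 + 5)/6 = 18/6 = 3; σ²_Task 3 = ((5−1)/6)² = 0.444
te_Task 4 = (1 + 4·2 + 3)/6 = 12/6 = 2; σ²_Task 4 = ((3−1)/6)² = 0.111
te_Task 5 = (4 + 4·5 + 6)/6 = 30/6 = 5; σ²_Task 5 = ((6−4)/6)² = 0.111
te_Task 6 = (3 + 4·8 + 25)/6 = 60/6 = 10; σ²_Task 6 = ((25−3)/6)² = 13.444
te_Task 7 = (1 + 4·2 + 3)/6 = 12/6 = 2; σ²_Task 7 = ((3−1)/6)² = 0.111
te_Task 8 = (3 + 4·7 + 17)/6 = 48/6 = 8; σ²_Task 8 = ((17−3)/6)² = 5.444
te_Task 9 = (5 + 4·8 + 23)/6 = 60/6 = 10; σ²_Task 9 = ((23−5)/6)² = 9.000
te_Task 10 = (6 + 4·8 + 10)/6 = 48/6 = 8; σ²_Task 10 = ((10−6)/6)² = 0.444

Forward pass:
ES_Task 1 = 0; EF_Task 1 = 8
ES_Task 2 = 0; EF_Task 2 = 2
ES_Task 3 = 0; EF_Task 3 = 3
ES_Task 4 = 0; EF_Task 4 = 2
ES_Task 5 = 0; EF_Task 5 = 5
ES_Task 6 = max(EF_Task 1=8, EF_Task 3=3) = 8; EF_Task 6 = 8+10 = 18
ES_Task 7 = 2; EF_Task 7 = 2+2 = 4
ES_Task 8 = max(EF_Task 2=2, EF_Task 7=4) = 4; EF_Task 8 = 4+8 = 12
ES_Task 9 = 18; EF_Task 9 = 18+10 = 28
ES_Task 10 = max(EF_Task 4=2, EF_Task 5=5, EF_Task 8=12, EF_Task 9=28) = 28; EF_Task 10 = 28+8 = 36
Expected project duration μ = 36 days. Critical path: Task 1 → Task 6 → Task 9 → Task 10.

Variance along critical path = 1.778 + 13.444 + 9.000 + 0.444 = 24.667; σ = √24.667 = 4.967 days.
Z = (43 − 36) / 4.967 = 1.409
P(T ≤ 43) = Φ(1.409) ≈ 0.921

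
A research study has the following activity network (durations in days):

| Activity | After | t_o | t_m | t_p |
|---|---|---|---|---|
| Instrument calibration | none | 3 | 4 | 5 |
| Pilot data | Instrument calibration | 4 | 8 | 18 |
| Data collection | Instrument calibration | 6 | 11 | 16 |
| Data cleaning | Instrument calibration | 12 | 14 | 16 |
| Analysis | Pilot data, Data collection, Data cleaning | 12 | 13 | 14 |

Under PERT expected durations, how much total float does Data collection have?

3 days

te_Instrument calibration = (3 + 4·4 + 5)/6 = 24/6 = 4
te_Pilot data = (4 + 4·8 + 18)/6 = 54/6 = 9
te_Data collection = (6 + 4·11 + 16)/6 = 66/6 = 11
te_Data cleaning = (12 + 4·14 + 16)/6 = 84/6 = 14
te_Analysis = (12 + 4·13 + 14)/6 = 78/6 = 13

Forward pass:
ES_Instrument calibration = 0; EF_Instrument calibration = 4
ES_Pilot data = 4; EF_Pilot data = 4+9 = 13
ES_Data collection = 4; EF_Data collection = 4+11 = 15
ES_Data cleaning = 4; EF_Data cleaning = 4+14 = 18
ES_Analysis = max(EF_Pilot data=13, EF_Data collection=15, EF_Data cleaning=18) = 18; EF_Analysis = 18+13 = 31
Expected project duration μ = 31 days. Critical path: Instrument calibration → Data cleaning → Analysis.

Backward pass:
LF_Analysis = 31; LS_Analysis = 31−13 = 18
LF_Data cleaning = LS_Analysis = 18; LS_Data cleaning = 18−14 = 4
LF_Data collection = LS_Analysis = 18; LS_Data collection = 18−11 = 7
LF_Pilot data = LS_Analysis = 18; LS_Pilot data = 18−9 = 9
LF_Instrument calibration = min(LS_Pilot data=9, LS_Data collection=7, LS_Data cleaning=4) = 4; LS_Instrument calibration = 4−4 = 0
Slack_Data collection = LS_Data collection − ES_Data collection = 7 − 4 = 3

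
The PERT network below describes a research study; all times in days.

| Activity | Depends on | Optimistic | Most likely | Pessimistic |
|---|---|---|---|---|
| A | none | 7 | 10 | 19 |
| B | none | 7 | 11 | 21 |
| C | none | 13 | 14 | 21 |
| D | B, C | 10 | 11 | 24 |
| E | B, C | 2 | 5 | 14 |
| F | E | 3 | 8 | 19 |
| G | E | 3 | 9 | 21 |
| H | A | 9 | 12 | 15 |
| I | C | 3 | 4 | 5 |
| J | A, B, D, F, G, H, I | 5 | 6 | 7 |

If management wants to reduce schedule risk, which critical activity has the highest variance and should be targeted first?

G

te_A = (7 + 4·10 + 19)/6 = 66/6 = 11; σ²_A = ((19−7)/6)² = 4.000
te_B = (7 + 4·11 + 21)/6 = 72/6 = 12; σ²_B = ((21−7)/6)² = 5.444
te_C = (13 + 4·14 + 21)/6 = 90/6 = 15; σ²_C = ((21−13)/6)² = 1.778
te_D = (10 + 4·11 + 24)/6 = 78/6 = 13; σ²_D = ((24−10)/6)² = 5.444
te_E = (2 + 4·5 + 14)/6 = 36/6 = 6; σ²_E = ((14−2)/6)² = 4.000
te_F = (3 + 4·8 + 19)/6 = 54/6 = 9; σ²_F = ((19−3)/6)² = 7.111
te_G = (3 + 4·9 + 21)/6 = 60/6 = 10; σ²_G = ((21−3)/6)² = 9.000
te_H = (9 + 4·12 + 15)/6 = 72/6 = 12; σ²_H = ((15−9)/6)² = 1.000
te_I = (3 + 4·4 + 5)/6 = 24/6 = 4; σ²_I = ((5−3)/6)² = 0.111
te_J = (5 + 4·6 + 7)/6 = 36/6 = 6; σ²_J = ((7−5)/6)² = 0.111

Forward pass:
ES_A = 0; EF_A = 11
ES_B = 0; EF_B = 12
ES_C = 0; EF_C = 15
ES_D = max(EF_B=12, EF_C=15) = 15; EF_D = 15+13 = 28
ES_E = max(EF_B=12, EF_C=15) = 15; EF_E = 15+6 = 21
ES_F = 21; EF_F = 21+9 = 30
ES_G = 21; EF_G = 21+10 = 31
ES_H = 11; EF_H = 11+12 = 23
ES_I = 15; EF_I = 15+4 = 19
ES_J = max(EF_A=11, EF_B=12, EF_D=28, EF_F=30, EF_G=31, EF_H=23, EF_I=19) = 31; EF_J = 31+6 = 37
Expected project duration μ = 37 days. Critical path: C → E → G → J.

Variances on critical path: σ²_C=1.778, σ²_E=4.000, σ²_G=9.000, σ²_J=0.111.
Largest is σ²_G = 9.000.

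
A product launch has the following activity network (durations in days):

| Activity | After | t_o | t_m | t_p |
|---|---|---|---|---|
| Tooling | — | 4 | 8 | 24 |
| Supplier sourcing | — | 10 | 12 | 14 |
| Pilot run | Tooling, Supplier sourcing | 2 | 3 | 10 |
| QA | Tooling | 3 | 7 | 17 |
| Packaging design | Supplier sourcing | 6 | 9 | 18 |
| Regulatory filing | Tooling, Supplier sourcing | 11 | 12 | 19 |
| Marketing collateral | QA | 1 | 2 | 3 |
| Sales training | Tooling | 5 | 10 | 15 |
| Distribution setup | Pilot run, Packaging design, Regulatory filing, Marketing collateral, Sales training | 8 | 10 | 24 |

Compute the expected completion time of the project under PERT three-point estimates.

37 days

te_Tooling = (4 + 4·8 + 24)/6 = 60/6 = 10
te_Supplier sourcing = (10 + 4·12 + 14)/6 = 72/6 = 12
te_Pilot run = (2 + 4·3 + 10)/6 = 24/6 = 4
te_QA = (3 + 4·7 + 17)/6 = 48/6 = 8
te_Packaging design = (6 + 4·9 + 18)/6 = 60/6 = 10
te_Regulatory filing = (11 + 4·12 + 19)/6 = 78/6 = 13
te_Marketing collateral = (1 + 4·2 + 3)/6 = 12/6 = 2
te_Sales training = (5 + 4·10 + 15)/6 = 60/6 = 10
te_Distribution setup = (8 + 4·10 + 24)/6 = 72/6 = 12

Forward pass:
ES_Tooling = 0; EF_Tooling = 10
ES_Supplier sourcing = 0; EF_Supplier sourcing = 12
ES_Pilot run = max(EF_Tooling=10, EF_Supplier sourcing=12) = 12; EF_Pilot run = 12+4 = 16
ES_QA = 10; EF_QA = 10+8 = 18
ES_Packaging design = 12; EF_Packaging design = 12+10 = 22
ES_Regulatory filing = max(EF_Tooling=10, EF_Supplier sourcing=12) = 12; EF_Regulatory filing = 12+13 = 25
ES_Marketing collateral = 18; EF_Marketing collateral = 18+2 = 20
ES_Sales training = 10; EF_Sales training = 10+10 = 20
ES_Distribution setup = max(EF_Pilot run=16, EF_Packaging design=22, EF_Regulatory filing=25, EF_Marketing collateral=20, EF_Sales training=20) = 25; EF_Distribution setup = 25+12 = 37
Expected project duration μ = 37 days. Critical path: Supplier sourcing → Regulatory filing → Distribution setup.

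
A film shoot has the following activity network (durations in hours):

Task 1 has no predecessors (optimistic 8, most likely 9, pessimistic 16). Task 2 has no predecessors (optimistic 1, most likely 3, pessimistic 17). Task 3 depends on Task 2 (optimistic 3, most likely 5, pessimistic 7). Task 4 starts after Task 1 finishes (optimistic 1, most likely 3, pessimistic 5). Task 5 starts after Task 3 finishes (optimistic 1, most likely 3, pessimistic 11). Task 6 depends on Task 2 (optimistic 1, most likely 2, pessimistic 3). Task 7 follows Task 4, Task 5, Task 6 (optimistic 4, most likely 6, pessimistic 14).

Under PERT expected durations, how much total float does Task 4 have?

1 hours

te_Task 1 = (8 + 4·9 + 16)/6 = 60/6 = 10
te_Task 2 = (1 + 4·3 + 17)/6 = 30/6 = 5
te_Task 3 = (3 + 4·5 + 7)/6 = 30/6 = 5
te_Task 4 = (1 + 4·3 + 5)/6 = 18/6 = 3
te_Task 5 = (1 + 4·3 + 11)/6 = 24/6 = 4
te_Task 6 = (1 + 4·2 + 3)/6 = 12/6 = 2
te_Task 7 = (4 + 4·6 + 14)/6 = 42/6 = 7

Forward pass:
ES_Task 1 = 0; EF_Task 1 = 10
ES_Task 2 = 0; EF_Task 2 = 5
ES_Task 3 = 5; EF_Task 3 = 5+5 = 10
ES_Task 4 = 10; EF_Task 4 = 10+3 = 13
ES_Task 5 = 10; EF_Task 5 = 10+4 = 14
ES_Task 6 = 5; EF_Task 6 = 5+2 = 7
ES_Task 7 = max(EF_Task 4=13, EF_Task 5=14, EF_Task 6=7) = 14; EF_Task 7 = 14+7 = 21
Expected project duration μ = 21 hours. Critical path: Task 2 → Task 3 → Task 5 → Task 7.

Backward pass:
LF_Task 7 = 21; LS_Task 7 = 21−7 = 14
LF_Task 6 = LS_Task 7 = 14; LS_Task 6 = 14−2 = 12
LF_Task 5 = LS_Task 7 = 14; LS_Task 5 = 14−4 = 10
LF_Task 4 = LS_Task 7 = 14; LS_Task 4 = 14−3 = 11
LF_Task 3 = LS_Task 5 = 10; LS_Task 3 = 10−5 = 5
LF_Task 2 = min(LS_Task 3=5, LS_Task 6=12) = 5; LS_Task 2 = 5−5 = 0
LF_Task 1 = LS_Task 4 = 11; LS_Task 1 = 11−10 = 1
Slack_Task 4 = LS_Task 4 − ES_Task 4 = 11 − 10 = 1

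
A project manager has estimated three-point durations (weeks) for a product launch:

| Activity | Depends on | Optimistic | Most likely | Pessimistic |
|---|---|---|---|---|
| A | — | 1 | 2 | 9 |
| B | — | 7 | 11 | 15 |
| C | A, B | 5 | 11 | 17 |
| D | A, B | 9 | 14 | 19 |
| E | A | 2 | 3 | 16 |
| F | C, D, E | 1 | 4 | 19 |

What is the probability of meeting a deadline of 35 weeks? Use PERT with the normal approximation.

0.861

te_A = (1 + 4·2 + 9)/6 = 18/6 = 3; σ²_A = ((9−1)/6)² = 1.778
te_B = (7 + 4·11 + 15)/6 = 66/6 = 11; σ²_B = ((15−7)/6)² = 1.778
te_C = (5 + 4·11 + 17)/6 = 66/6 = 11; σ²_C = ((17−5)/6)² = 4.000
te_D = (9 + 4·14 + 19)/6 = 84/6 = 14; σ²_D = ((19−9)/6)² = 2.778
te_E = (2 + 4·3 + 16)/6 = 30/6 = 5; σ²_E = ((16−2)/6)² = 5.444
te_F = (1 + 4·4 + 19)/6 = 36/6 = 6; σ²_F = ((19−1)/6)² = 9.000

Forward pass:
ES_A = 0; EF_A = 3
ES_B = 0; EF_B = 11
ES_C = max(EF_A=3, EF_B=11) = 11; EF_C = 11+11 = 22
ES_D = max(EF_A=3, EF_B=11) = 11; EF_D = 11+14 = 25
ES_E = 3; EF_E = 3+5 = 8
ES_F = max(EF_C=22, EF_D=25, EF_E=8) = 25; EF_F = 25+6 = 31
Expected project duration μ = 31 weeks. Critical path: B → D → F.

Variance along critical path = 1.778 + 2.778 + 9.000 = 13.556; σ = √13.556 = 3.682 weeks.
Z = (35 − 31) / 3.682 = 1.086
P(T ≤ 35) = Φ(1.086) ≈ 0.861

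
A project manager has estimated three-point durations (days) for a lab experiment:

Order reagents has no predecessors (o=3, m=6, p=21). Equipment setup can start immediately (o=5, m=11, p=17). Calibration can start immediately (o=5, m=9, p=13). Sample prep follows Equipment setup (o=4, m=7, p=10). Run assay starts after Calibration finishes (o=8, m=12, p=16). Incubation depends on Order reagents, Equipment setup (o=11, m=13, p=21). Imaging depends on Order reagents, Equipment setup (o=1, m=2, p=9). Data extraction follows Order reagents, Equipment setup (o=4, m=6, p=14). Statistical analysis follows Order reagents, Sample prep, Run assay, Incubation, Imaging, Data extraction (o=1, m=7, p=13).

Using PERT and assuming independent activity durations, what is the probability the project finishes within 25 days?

0.016

te_Order reagents = (3 + 4·6 + 21)/6 = 48/6 = 8; σ²_Order reagents = ((21−3)/6)² = 9.000
te_Equipment setup = (5 + 4·11 + 17)/6 = 66/6 = 11; σ²_Equipment setup = ((17−5)/6)² = 4.000
te_Calibration = (5 + 4·9 + 13)/6 = 54/6 = 9; σ²_Calibration = ((13−5)/6)² = 1.778
te_Sample prep = (4 + 4·7 + 10)/6 = 42/6 = 7; σ²_Sample prep = ((10−4)/6)² = 1.000
te_Run assay = (8 + 4·12 + 16)/6 = 72/6 = 12; σ²_Run assay = ((16−8)/6)² = 1.778
te_Incubation = (11 + 4·13 + 21)/6 = 84/6 = 14; σ²_Incubation = ((21−11)/6)² = 2.778
te_Imaging = (1 + 4·2 + 9)/6 = 18/6 = 3; σ²_Imaging = ((9−1)/6)² = 1.778
te_Data extraction = (4 + 4·6 + 14)/6 = 42/6 = 7; σ²_Data extraction = ((14−4)/6)² = 2.778
te_Statistical analysis = (1 + 4·7 + 13)/6 = 42/6 = 7; σ²_Statistical analysis = ((13−1)/6)² = 4.000

Forward pass:
ES_Order reagents = 0; EF_Order reagents = 8
ES_Equipment setup = 0; EF_Equipment setup = 11
ES_Calibration = 0; EF_Calibration = 9
ES_Sample prep = 11; EF_Sample prep = 11+7 = 18
ES_Run assay = 9; EF_Run assay = 9+12 = 21
ES_Incubation = max(EF_Order reagents=8, EF_Equipment setup=11) = 11; EF_Incubation = 11+14 = 25
ES_Imaging = max(EF_Order reagents=8, EF_Equipment setup=11) = 11; EF_Imaging = 11+3 = 14
ES_Data extraction = max(EF_Order reagents=8, EF_Equipment setup=11) = 11; EF_Data extraction = 11+7 = 18
ES_Statistical analysis = max(EF_Order reagents=8, EF_Sample prep=18, EF_Run assay=21, EF_Incubation=25, EF_Imaging=14, EF_Data extraction=18) = 25; EF_Statistical analysis = 25+7 = 32
Expected project duration μ = 32 days. Critical path: Equipment setup → Incubation → Statistical analysis.

Variance along critical path = 4.000 + 2.778 + 4.000 = 10.778; σ = √10.778 = 3.283 days.
Z = (25 − 32) / 3.283 = -2.132
P(T ≤ 25) = Φ(-2.132) ≈ 0.016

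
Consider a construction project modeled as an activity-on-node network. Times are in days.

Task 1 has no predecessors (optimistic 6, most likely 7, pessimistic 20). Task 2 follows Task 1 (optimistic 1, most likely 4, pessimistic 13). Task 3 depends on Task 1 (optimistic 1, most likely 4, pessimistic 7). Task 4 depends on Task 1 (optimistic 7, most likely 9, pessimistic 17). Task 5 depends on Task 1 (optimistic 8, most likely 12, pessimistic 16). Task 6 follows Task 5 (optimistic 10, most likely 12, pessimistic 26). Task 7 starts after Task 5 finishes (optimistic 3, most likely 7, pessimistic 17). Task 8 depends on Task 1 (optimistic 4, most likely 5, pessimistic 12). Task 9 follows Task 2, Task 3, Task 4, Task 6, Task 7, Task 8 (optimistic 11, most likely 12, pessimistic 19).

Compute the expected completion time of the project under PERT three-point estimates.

48 days

te_Task 1 = (6 + 4·7 + 20)/6 = 54/6 = 9
te_Task 2 = (1 + 4·4 + 13)/6 = 30/6 = 5
te_Task 3 = (1 + 4·4 + 7)/6 = 24/6 = 4
te_Task 4 = (7 + 4·9 + 17)/6 = 60/6 = 10
te_Task 5 = (8 + 4·12 + 16)/6 = 72/6 = 12
te_Task 6 = (10 + 4·12 + 26)/6 = 84/6 = 14
te_Task 7 = (3 + 4·7 + 17)/6 = 48/6 = 8
te_Task 8 = (4 + 4·5 + 12)/6 = 36/6 = 6
te_Task 9 = (11 + 4·12 + 19)/6 = 78/6 = 13

Forward pass:
ES_Task 1 = 0; EF_Task 1 = 9
ES_Task 2 = 9; EF_Task 2 = 9+5 = 14
ES_Task 3 = 9; EF_Task 3 = 9+4 = 13
ES_Task 4 = 9; EF_Task 4 = 9+10 = 19
ES_Task 5 = 9; EF_Task 5 = 9+12 = 21
ES_Task 6 = 21; EF_Task 6 = 21+14 = 35
ES_Task 7 = 21; EF_Task 7 = 21+8 = 29
ES_Task 8 = 9; EF_Task 8 = 9+6 = 15
ES_Task 9 = max(EF_Task 2=14, EF_Task 3=13, EF_Task 4=19, EF_Task 6=35, EF_Task 7=29, EF_Task 8=15) = 35; EF_Task 9 = 35+13 = 48
Expected project duration μ = 48 days. Critical path: Task 1 → Task 5 → Task 6 → Task 9.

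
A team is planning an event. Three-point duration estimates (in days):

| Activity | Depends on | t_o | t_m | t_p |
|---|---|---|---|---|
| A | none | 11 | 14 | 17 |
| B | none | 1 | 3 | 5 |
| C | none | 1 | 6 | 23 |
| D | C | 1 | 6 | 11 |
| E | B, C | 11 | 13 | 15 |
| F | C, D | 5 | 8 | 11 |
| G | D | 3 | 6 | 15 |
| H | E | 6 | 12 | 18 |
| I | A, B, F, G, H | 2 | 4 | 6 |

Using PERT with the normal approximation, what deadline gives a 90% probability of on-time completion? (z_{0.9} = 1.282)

te_A = (11 + 4·14 + 17)/6 = 84/6 = 14; σ²_A = ((17−11)/6)² = 1.000
te_B = (1 + 4·3 + 5)/6 = 18/6 = 3; σ²_B = ((5−1)/6)² = 0.444
te_C = (1 + 4·6 + 23)/6 = 48/6 = 8; σ²_C = ((23−1)/6)² = 13.444
te_D = (1 + 4·6 + 11)/6 = 36/6 = 6; σ²_D = ((11−1)/6)² = 2.778
te_E = (11 + 4·13 + 15)/6 = 78/6 = 13; σ²_E = ((15−11)/6)² = 0.444
te_F = (5 + 4·8 + 11)/6 = 48/6 = 8; σ²_F = ((11−5)/6)² = 1.000
te_G = (3 + 4·6 + 15)/6 = 42/6 = 7; σ²_G = ((15−3)/6)² = 4.000
te_H = (6 + 4·12 + 18)/6 = 72/6 = 12; σ²_H = ((18−6)/6)² = 4.000
te_I = (2 + 4·4 + 6)/6 = 24/6 = 4; σ²_I = ((6−2)/6)² = 0.444

Forward pass:
ES_A = 0; EF_A = 14
ES_B = 0; EF_B = 3
ES_C = 0; EF_C = 8
ES_D = 8; EF_D = 8+6 = 14
ES_E = max(EF_B=3, EF_C=8) = 8; EF_E = 8+13 = 21
ES_F = max(EF_C=8, EF_D=14) = 14; EF_F = 14+8 = 22
ES_G = 14; EF_G = 14+7 = 21
ES_H = 21; EF_H = 21+12 = 33
ES_I = max(EF_A=14, EF_B=3, EF_F=22, EF_G=21, EF_H=33) = 33; EF_I = 33+4 = 37
Expected project duration μ = 37 days. Critical path: C → E → H → I.

Variance along critical path = 13.444 + 0.444 + 4.000 + 0.444 = 18.333; σ = 4.282 days.
D = μ + z·σ = 37 + 1.282·4.282 = 42.5 days

42.5 days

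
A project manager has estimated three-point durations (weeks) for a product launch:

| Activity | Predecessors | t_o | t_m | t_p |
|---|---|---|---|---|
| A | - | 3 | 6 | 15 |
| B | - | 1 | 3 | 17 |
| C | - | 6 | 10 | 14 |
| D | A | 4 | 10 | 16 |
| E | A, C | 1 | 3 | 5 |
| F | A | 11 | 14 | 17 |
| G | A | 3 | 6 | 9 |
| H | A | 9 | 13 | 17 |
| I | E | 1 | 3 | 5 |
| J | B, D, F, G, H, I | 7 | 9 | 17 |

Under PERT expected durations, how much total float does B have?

16 weeks

te_A = (3 + 4·6 + 15)/6 = 42/6 = 7
te_B = (1 + 4·3 + 17)/6 = 30/6 = 5
te_C = (6 + 4·10 + 14)/6 = 60/6 = 10
te_D = (4 + 4·10 + 16)/6 = 60/6 = 10
te_E = (1 + 4·3 + 5)/6 = 18/6 = 3
te_F = (11 + 4·14 + 17)/6 = 84/6 = 14
te_G = (3 + 4·6 + 9)/6 = 36/6 = 6
te_H = (9 + 4·13 + 17)/6 = 78/6 = 13
te_I = (1 + 4·3 + 5)/6 = 18/6 = 3
te_J = (7 + 4·9 + 17)/6 = 60/6 = 10

Forward pass:
ES_A = 0; EF_A = 7
ES_B = 0; EF_B = 5
ES_C = 0; EF_C = 10
ES_D = 7; EF_D = 7+10 = 17
ES_E = max(EF_A=7, EF_C=10) = 10; EF_E = 10+3 = 13
ES_F = 7; EF_F = 7+14 = 21
ES_G = 7; EF_G = 7+6 = 13
ES_H = 7; EF_H = 7+13 = 20
ES_I = 13; EF_I = 13+3 = 16
ES_J = max(EF_B=5, EF_D=17, EF_F=21, EF_G=13, EF_H=20, EF_I=16) = 21; EF_J = 21+10 = 31
Expected project duration μ = 31 weeks. Critical path: A → F → J.

Backward pass:
LF_J = 31; LS_J = 31−10 = 21
LF_I = LS_J = 21; LS_I = 21−3 = 18
LF_H = LS_J = 21; LS_H = 21−13 = 8
LF_G = LS_J = 21; LS_G = 21−6 = 15
LF_F = LS_J = 21; LS_F = 21−14 = 7
LF_E = LS_I = 18; LS_E = 18−3 = 15
LF_D = LS_J = 21; LS_D = 21−10 = 11
LF_C = LS_E = 15; LS_C = 15−10 = 5
LF_B = LS_J = 21; LS_B = 21−5 = 16
LF_A = min(LS_D=11, LS_E=15, LS_F=7, LS_G=15, LS_H=8) = 7; LS_A = 7−7 = 0
Slack_B = LS_B − ES_B = 16 − 0 = 16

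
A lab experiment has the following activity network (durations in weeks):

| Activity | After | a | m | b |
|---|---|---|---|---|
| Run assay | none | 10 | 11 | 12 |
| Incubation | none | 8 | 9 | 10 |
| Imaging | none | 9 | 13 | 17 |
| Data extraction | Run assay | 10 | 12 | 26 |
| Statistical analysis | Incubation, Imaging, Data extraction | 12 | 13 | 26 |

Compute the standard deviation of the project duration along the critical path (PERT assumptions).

3.56 weeks

te_Run assay = (10 + 4·11 + 12)/6 = 66/6 = 11; σ²_Run assay = ((12−10)/6)² = 0.111
te_Incubation = (8 + 4·9 + 10)/6 = 54/6 = 9; σ²_Incubation = ((10−8)/6)² = 0.111
te_Imaging = (9 + 4·13 + 17)/6 = 78/6 = 13; σ²_Imaging = ((17−9)/6)² = 1.778
te_Data extraction = (10 + 4·12 + 26)/6 = 84/6 = 14; σ²_Data extraction = ((26−10)/6)² = 7.111
te_Statistical analysis = (12 + 4·13 + 26)/6 = 90/6 = 15; σ²_Statistical analysis = ((26−12)/6)² = 5.444

Forward pass:
ES_Run assay = 0; EF_Run assay = 11
ES_Incubation = 0; EF_Incubation = 9
ES_Imaging = 0; EF_Imaging = 13
ES_Data extraction = 11; EF_Data extraction = 11+14 = 25
ES_Statistical analysis = max(EF_Incubation=9, EF_Imaging=13, EF_Data extraction=25) = 25; EF_Statistical analysis = 25+15 = 40
Expected project duration μ = 40 weeks. Critical path: Run assay → Data extraction → Statistical analysis.

Variance along critical path = 0.111 + 7.111 + 5.444 = 12.667
σ = √12.667 = 3.559 weeks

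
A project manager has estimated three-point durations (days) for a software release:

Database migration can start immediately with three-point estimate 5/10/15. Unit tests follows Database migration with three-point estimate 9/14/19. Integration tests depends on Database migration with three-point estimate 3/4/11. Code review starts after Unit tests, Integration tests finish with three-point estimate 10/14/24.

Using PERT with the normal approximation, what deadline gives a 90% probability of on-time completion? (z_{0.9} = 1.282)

te_Database migration = (5 + 4·10 + 15)/6 = 60/6 = 10; σ²_Database migration = ((15−5)/6)² = 2.778
te_Unit tests = (9 + 4·14 + 19)/6 = 84/6 = 14; σ²_Unit tests = ((19−9)/6)² = 2.778
te_Integration tests = (3 + 4·4 + 11)/6 = 30/6 = 5; σ²_Integration tests = ((11−3)/6)² = 1.778
te_Code review = (10 + 4·14 + 24)/6 = 90/6 = 15; σ²_Code review = ((24−10)/6)² = 5.444

Forward pass:
ES_Database migration = 0; EF_Database migration = 10
ES_Unit tests = 10; EF_Unit tests = 10+14 = 24
ES_Integration tests = 10; EF_Integration tests = 10+5 = 15
ES_Code review = max(EF_Unit tests=24, EF_Integration tests=15) = 24; EF_Code review = 24+15 = 39
Expected project duration μ = 39 days. Critical path: Database migration → Unit tests → Code review.

Variance along critical path = 2.778 + 2.778 + 5.444 = 11.000; σ = 3.317 days.
D = μ + z·σ = 39 + 1.282·3.317 = 43.3 days

43.3 days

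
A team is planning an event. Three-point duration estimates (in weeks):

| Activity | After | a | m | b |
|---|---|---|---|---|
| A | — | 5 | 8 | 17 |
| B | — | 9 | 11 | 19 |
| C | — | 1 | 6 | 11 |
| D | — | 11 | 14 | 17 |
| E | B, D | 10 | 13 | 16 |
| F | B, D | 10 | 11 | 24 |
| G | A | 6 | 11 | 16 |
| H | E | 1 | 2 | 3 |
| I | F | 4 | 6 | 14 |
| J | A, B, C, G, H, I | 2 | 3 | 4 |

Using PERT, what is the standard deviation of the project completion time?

3.06 weeks

te_A = (5 + 4·8 + 17)/6 = 54/6 = 9; σ²_A = ((17−5)/6)² = 4.000
te_B = (9 + 4·11 + 19)/6 = 72/6 = 12; σ²_B = ((19−9)/6)² = 2.778
te_C = (1 + 4·6 + 11)/6 = 36/6 = 6; σ²_C = ((11−1)/6)² = 2.778
te_D = (11 + 4·14 + 17)/6 = 84/6 = 14; σ²_D = ((17−11)/6)² = 1.000
te_E = (10 + 4·13 + 16)/6 = 78/6 = 13; σ²_E = ((16−10)/6)² = 1.000
te_F = (10 + 4·11 + 24)/6 = 78/6 = 13; σ²_F = ((24−10)/6)² = 5.444
te_G = (6 + 4·11 + 16)/6 = 66/6 = 11; σ²_G = ((16−6)/6)² = 2.778
te_H = (1 + 4·2 + 3)/6 = 12/6 = 2; σ²_H = ((3−1)/6)² = 0.111
te_I = (4 + 4·6 + 14)/6 = 42/6 = 7; σ²_I = ((14−4)/6)² = 2.778
te_J = (2 + 4·3 + 4)/6 = 18/6 = 3; σ²_J = ((4−2)/6)² = 0.111

Forward pass:
ES_A = 0; EF_A = 9
ES_B = 0; EF_B = 12
ES_C = 0; EF_C = 6
ES_D = 0; EF_D = 14
ES_E = max(EF_B=12, EF_D=14) = 14; EF_E = 14+13 = 27
ES_F = max(EF_B=12, EF_D=14) = 14; EF_F = 14+13 = 27
ES_G = 9; EF_G = 9+11 = 20
ES_H = 27; EF_H = 27+2 = 29
ES_I = 27; EF_I = 27+7 = 34
ES_J = max(EF_A=9, EF_B=12, EF_C=6, EF_G=20, EF_H=29, EF_I=34) = 34; EF_J = 34+3 = 37
Expected project duration μ = 37 weeks. Critical path: D → F → I → J.

Variance along critical path = 1.000 + 5.444 + 2.778 + 0.111 = 9.333
σ = √9.333 = 3.055 weeks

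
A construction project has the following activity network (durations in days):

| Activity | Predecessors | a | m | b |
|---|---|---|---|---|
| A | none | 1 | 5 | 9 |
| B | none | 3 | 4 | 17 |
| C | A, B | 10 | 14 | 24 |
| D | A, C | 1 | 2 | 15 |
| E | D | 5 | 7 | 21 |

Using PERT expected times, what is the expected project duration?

34 days

te_A = (1 + 4·5 + 9)/6 = 30/6 = 5
te_B = (3 + 4·4 + 17)/6 = 36/6 = 6
te_C = (10 + 4·14 + 24)/6 = 90/6 = 15
te_D = (1 + 4·2 + 15)/6 = 24/6 = 4
te_E = (5 + 4·7 + 21)/6 = 54/6 = 9

Forward pass:
ES_A = 0; EF_A = 5
ES_B = 0; EF_B = 6
ES_C = max(EF_A=5, EF_B=6) = 6; EF_C = 6+15 = 21
ES_D = max(EF_A=5, EF_C=21) = 21; EF_D = 21+4 = 25
ES_E = 25; EF_E = 25+9 = 34
Expected project duration μ = 34 days. Critical path: B → C → D → E.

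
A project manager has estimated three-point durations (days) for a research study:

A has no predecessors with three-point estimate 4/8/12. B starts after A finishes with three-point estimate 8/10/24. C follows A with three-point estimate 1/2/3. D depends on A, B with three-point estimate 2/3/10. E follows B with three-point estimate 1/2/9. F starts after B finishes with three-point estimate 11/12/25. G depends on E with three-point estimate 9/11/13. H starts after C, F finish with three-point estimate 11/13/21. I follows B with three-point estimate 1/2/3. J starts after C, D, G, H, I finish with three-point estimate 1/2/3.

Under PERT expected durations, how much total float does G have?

te_A = (4 + 4·8 + 12)/6 = 48/6 = 8
te_B = (8 + 4·10 + 24)/6 = 72/6 = 12
te_C = (1 + 4·2 + 3)/6 = 12/6 = 2
te_D = (2 + 4·3 + 10)/6 = 24/6 = 4
te_E = (1 + 4·2 + 9)/6 = 18/6 = 3
te_F = (11 + 4·12 + 25)/6 = 84/6 = 14
te_G = (9 + 4·11 + 13)/6 = 66/6 = 11
te_H = (11 + 4·13 + 21)/6 = 84/6 = 14
te_I = (1 + 4·2 + 3)/6 = 12/6 = 2
te_J = (1 + 4·2 + 3)/6 = 12/6 = 2

Forward pass:
ES_A = 0; EF_A = 8
ES_B = 8; EF_B = 8+12 = 20
ES_C = 8; EF_C = 8+2 = 10
ES_D = max(EF_A=8, EF_B=20) = 20; EF_D = 20+4 = 24
ES_E = 20; EF_E = 20+3 = 23
ES_F = 20; EF_F = 20+14 = 34
ES_G = 23; EF_G = 23+11 = 34
ES_H = max(EF_C=10, EF_F=34) = 34; EF_H = 34+14 = 48
ES_I = 20; EF_I = 20+2 = 22
ES_J = max(EF_C=10, EF_D=24, EF_G=34, EF_H=48, EF_I=22) = 48; EF_J = 48+2 = 50
Expected project duration μ = 50 days. Critical path: A → B → F → H → J.

Backward pass:
LF_J = 50; LS_J = 50−2 = 48
LF_I = LS_J = 48; LS_I = 48−2 = 46
LF_H = LS_J = 48; LS_H = 48−14 = 34
LF_G = LS_J = 48; LS_G = 48−11 = 37
LF_F = LS_H = 34; LS_F = 34−14 = 20
LF_E = LS_G = 37; LS_E = 37−3 = 34
LF_D = LS_J = 48; LS_D = 48−4 = 44
LF_C = min(LS_H=34, LS_J=48) = 34; LS_C = 34−2 = 32
LF_B = min(LS_D=44, LS_E=34, LS_F=20, LS_I=46) = 20; LS_B = 20−12 = 8
LF_A = min(LS_B=8, LS_C=32, LS_D=44) = 8; LS_A = 8−8 = 0
Slack_G = LS_G − ES_G = 37 − 23 = 14

14 days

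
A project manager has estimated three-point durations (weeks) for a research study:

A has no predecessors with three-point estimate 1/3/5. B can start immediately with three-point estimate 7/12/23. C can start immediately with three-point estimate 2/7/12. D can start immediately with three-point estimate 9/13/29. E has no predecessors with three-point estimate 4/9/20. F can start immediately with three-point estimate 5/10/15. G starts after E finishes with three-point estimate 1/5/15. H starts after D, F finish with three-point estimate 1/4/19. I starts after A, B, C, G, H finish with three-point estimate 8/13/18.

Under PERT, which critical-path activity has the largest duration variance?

te_A = (1 + 4·3 + 5)/6 = 18/6 = 3; σ²_A = ((5−1)/6)² = 0.444
te_B = (7 + 4·12 + 23)/6 = 78/6 = 13; σ²_B = ((23−7)/6)² = 7.111
te_C = (2 + 4·7 + 12)/6 = 42/6 = 7; σ²_C = ((12−2)/6)² = 2.778
te_D = (9 + 4·13 + 29)/6 = 90/6 = 15; σ²_D = ((29−9)/6)² = 11.111
te_E = (4 + 4·9 + 20)/6 = 60/6 = 10; σ²_E = ((20−4)/6)² = 7.111
te_F = (5 + 4·10 + 15)/6 = 60/6 = 10; σ²_F = ((15−5)/6)² = 2.778
te_G = (1 + 4·5 + 15)/6 = 36/6 = 6; σ²_G = ((15−1)/6)² = 5.444
te_H = (1 + 4·4 + 19)/6 = 36/6 = 6; σ²_H = ((19−1)/6)² = 9.000
te_I = (8 + 4·13 + 18)/6 = 78/6 = 13; σ²_I = ((18−8)/6)² = 2.778

Forward pass:
ES_A = 0; EF_A = 3
ES_B = 0; EF_B = 13
ES_C = 0; EF_C = 7
ES_D = 0; EF_D = 15
ES_E = 0; EF_E = 10
ES_F = 0; EF_F = 10
ES_G = 10; EF_G = 10+6 = 16
ES_H = max(EF_D=15, EF_F=10) = 15; EF_H = 15+6 = 21
ES_I = max(EF_A=3, EF_B=13, EF_C=7, EF_G=16, EF_H=21) = 21; EF_I = 21+13 = 34
Expected project duration μ = 34 weeks. Critical path: D → H → I.

Variances on critical path: σ²_D=11.111, σ²_H=9.000, σ²_I=2.778.
Largest is σ²_D = 11.111.

D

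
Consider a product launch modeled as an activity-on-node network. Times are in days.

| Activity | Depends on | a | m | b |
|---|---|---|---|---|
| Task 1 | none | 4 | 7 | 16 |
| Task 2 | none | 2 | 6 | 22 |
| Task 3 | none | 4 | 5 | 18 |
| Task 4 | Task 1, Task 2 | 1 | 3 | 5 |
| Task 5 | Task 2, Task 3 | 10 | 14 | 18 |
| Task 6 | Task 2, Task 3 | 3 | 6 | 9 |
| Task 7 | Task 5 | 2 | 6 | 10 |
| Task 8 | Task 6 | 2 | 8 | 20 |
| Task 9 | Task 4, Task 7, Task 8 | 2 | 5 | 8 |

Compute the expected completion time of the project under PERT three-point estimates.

te_Task 1 = (4 + 4·7 + 16)/6 = 48/6 = 8
te_Task 2 = (2 + 4·6 + 22)/6 = 48/6 = 8
te_Task 3 = (4 + 4·5 + 18)/6 = 42/6 = 7
te_Task 4 = (1 + 4·3 + 5)/6 = 18/6 = 3
te_Task 5 = (10 + 4·14 + 18)/6 = 84/6 = 14
te_Task 6 = (3 + 4·6 + 9)/6 = 36/6 = 6
te_Task 7 = (2 + 4·6 + 10)/6 = 36/6 = 6
te_Task 8 = (2 + 4·8 + 20)/6 = 54/6 = 9
te_Task 9 = (2 + 4·5 + 8)/6 = 30/6 = 5

Forward pass:
ES_Task 1 = 0; EF_Task 1 = 8
ES_Task 2 = 0; EF_Task 2 = 8
ES_Task 3 = 0; EF_Task 3 = 7
ES_Task 4 = max(EF_Task 1=8, EF_Task 2=8) = 8; EF_Task 4 = 8+3 = 11
ES_Task 5 = max(EF_Task 2=8, EF_Task 3=7) = 8; EF_Task 5 = 8+14 = 22
ES_Task 6 = max(EF_Task 2=8, EF_Task 3=7) = 8; EF_Task 6 = 8+6 = 14
ES_Task 7 = 22; EF_Task 7 = 22+6 = 28
ES_Task 8 = 14; EF_Task 8 = 14+9 = 23
ES_Task 9 = max(EF_Task 4=11, EF_Task 7=28, EF_Task 8=23) = 28; EF_Task 9 = 28+5 = 33
Expected project duration μ = 33 days. Critical path: Task 2 → Task 5 → Task 7 → Task 9.

33 days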